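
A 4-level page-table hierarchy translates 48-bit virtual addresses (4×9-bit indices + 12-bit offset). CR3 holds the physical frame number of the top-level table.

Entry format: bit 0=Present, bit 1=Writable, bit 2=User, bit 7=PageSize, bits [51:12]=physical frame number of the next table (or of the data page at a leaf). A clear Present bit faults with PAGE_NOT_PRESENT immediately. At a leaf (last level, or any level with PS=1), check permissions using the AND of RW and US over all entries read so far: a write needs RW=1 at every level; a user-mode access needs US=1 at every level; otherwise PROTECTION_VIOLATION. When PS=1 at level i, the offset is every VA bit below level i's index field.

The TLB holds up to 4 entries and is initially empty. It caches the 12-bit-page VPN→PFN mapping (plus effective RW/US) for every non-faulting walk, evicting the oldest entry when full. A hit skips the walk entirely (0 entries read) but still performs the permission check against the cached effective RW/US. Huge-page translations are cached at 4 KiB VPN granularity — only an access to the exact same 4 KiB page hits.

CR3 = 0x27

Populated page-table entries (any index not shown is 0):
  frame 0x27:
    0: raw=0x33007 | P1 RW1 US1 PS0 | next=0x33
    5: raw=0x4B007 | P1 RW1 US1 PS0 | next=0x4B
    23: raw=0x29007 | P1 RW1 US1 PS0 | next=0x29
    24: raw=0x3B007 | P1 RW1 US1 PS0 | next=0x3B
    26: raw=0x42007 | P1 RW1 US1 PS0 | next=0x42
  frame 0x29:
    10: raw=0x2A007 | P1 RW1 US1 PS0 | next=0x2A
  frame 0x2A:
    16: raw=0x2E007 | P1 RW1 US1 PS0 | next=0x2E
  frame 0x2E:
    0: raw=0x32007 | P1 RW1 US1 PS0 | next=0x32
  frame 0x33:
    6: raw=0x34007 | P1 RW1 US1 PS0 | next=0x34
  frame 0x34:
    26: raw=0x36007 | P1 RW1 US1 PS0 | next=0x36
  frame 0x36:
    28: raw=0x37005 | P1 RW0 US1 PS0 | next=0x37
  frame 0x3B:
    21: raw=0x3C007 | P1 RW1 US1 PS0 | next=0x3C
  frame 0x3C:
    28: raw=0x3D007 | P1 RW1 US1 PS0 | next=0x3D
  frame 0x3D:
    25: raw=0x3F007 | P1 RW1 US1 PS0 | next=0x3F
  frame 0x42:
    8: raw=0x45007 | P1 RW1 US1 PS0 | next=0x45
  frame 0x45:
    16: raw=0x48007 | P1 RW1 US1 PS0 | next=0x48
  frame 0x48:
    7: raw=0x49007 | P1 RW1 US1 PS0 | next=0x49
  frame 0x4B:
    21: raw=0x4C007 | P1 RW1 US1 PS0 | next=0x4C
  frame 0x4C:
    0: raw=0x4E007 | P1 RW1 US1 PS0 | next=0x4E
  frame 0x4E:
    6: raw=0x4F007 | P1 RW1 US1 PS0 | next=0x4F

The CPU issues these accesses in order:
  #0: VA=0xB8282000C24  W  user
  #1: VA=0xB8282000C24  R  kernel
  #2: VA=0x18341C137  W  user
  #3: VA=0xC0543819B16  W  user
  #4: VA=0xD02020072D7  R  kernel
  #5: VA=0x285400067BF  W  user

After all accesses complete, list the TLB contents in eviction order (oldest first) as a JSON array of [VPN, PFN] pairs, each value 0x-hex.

Per-access translation:
#0 VA=0xB8282000C24 (w,user):
  L0: frame=0x27 idx=23 entry=0x29007 [P=1 RW=1 US=1 PS=0]
  L1: frame=0x29 idx=10 entry=0x2A007 [P=1 RW=1 US=1 PS=0]
  L2: frame=0x2A idx=16 entry=0x2E007 [P=1 RW=1 US=1 PS=0]
  L3: frame=0x2E idx=0 entry=0x32007 [P=1 RW=1 US=1 PS=0]
  ⇒ phys 0x32C24  [4 reads]
#1 VA=0xB8282000C24 (r,kernel):
  TLB hit vpn=0xB8282000 → PA=0x32C24
#2 VA=0x18341C137 (w,user):
  L0: frame=0x27 idx=0 entry=0x33007 [P=1 RW=1 US=1 PS=0]
  L1: frame=0x33 idx=6 entry=0x34007 [P=1 RW=1 US=1 PS=0]
  L2: frame=0x34 idx=26 entry=0x36007 [P=1 RW=1 US=1 PS=0]
  L3: frame=0x36 idx=28 entry=0x37005 [P=1 RW=0 US=1 PS=0]
  ⇒ fault: PROTECTION_VIOLATION  — 4 lookups
#3 VA=0xC0543819B16 (w,user):
  L0: frame=0x27 idx=24 entry=0x3B007 [P=1 RW=1 US=1 PS=0]
  L1: frame=0x3B idx=21 entry=0x3C007 [P=1 RW=1 US=1 PS=0]
  L2: frame=0x3C idx=28 entry=0x3D007 [P=1 RW=1 US=1 PS=0]
  L3: frame=0x3D idx=25 entry=0x3F007 [P=1 RW=1 US=1 PS=0]
  ⇒ phys 0x3FB16  [4 reads]
#4 VA=0xD02020072D7 (r,kernel):
  L0: frame=0x27 idx=26 entry=0x42007 [P=1 RW=1 US=1 PS=0]
  L1: frame=0x42 idx=8 entry=0x45007 [P=1 RW=1 US=1 PS=0]
  L2: frame=0x45 idx=16 entry=0x48007 [P=1 RW=1 US=1 PS=0]
  L3: frame=0x48 idx=7 entry=0x49007 [P=1 RW=1 US=1 PS=0]
  ⇒ phys 0x492D7  [4 reads]
#5 VA=0x285400067BF (w,user):
  L0: frame=0x27 idx=5 entry=0x4B007 [P=1 RW=1 US=1 PS=0]
  L1: frame=0x4B idx=21 entry=0x4C007 [P=1 RW=1 US=1 PS=0]
  L2: frame=0x4C idx=0 entry=0x4E007 [P=1 RW=1 US=1 PS=0]
  L3: frame=0x4E idx=6 entry=0x4F007 [P=1 RW=1 US=1 PS=0]
  ⇒ phys 0x4F7BF  [4 reads]

TLB: [["0xB8282000", "0x32"], ["0xC0543819", "0x3F"], ["0xD0202007", "0x49"], ["0x28540006", "0x4F"]]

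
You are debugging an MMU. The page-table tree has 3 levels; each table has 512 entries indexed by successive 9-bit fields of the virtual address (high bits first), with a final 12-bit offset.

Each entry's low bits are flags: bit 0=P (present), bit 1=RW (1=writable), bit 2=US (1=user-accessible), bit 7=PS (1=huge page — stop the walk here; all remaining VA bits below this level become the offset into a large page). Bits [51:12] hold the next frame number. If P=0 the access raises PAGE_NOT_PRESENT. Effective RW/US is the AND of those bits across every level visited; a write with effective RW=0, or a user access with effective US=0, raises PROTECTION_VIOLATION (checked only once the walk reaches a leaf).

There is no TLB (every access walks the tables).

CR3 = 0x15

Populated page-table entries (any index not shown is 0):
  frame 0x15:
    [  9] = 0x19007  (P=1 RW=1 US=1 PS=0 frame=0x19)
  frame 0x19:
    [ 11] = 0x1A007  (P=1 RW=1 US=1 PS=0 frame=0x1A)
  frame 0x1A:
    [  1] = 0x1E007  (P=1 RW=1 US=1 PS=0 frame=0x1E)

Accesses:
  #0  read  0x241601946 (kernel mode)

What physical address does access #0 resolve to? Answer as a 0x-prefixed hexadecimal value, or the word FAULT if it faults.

Per-access translation:
#0 VA=0x241601946 (r,kernel):
  [0] read 0x15 idx=9: raw=0x19007 flags P=1 W=1 U=1 S=0
  [1] read 0x19 idx=11: raw=0x1A007 flags P=1 W=1 U=1 S=0
  [2] read 0x1A idx=1: raw=0x1E007 flags P=1 W=1 U=1 S=0
  ✓ 0x1E946  — 3 lookups

Access #0 PA: 0x1E946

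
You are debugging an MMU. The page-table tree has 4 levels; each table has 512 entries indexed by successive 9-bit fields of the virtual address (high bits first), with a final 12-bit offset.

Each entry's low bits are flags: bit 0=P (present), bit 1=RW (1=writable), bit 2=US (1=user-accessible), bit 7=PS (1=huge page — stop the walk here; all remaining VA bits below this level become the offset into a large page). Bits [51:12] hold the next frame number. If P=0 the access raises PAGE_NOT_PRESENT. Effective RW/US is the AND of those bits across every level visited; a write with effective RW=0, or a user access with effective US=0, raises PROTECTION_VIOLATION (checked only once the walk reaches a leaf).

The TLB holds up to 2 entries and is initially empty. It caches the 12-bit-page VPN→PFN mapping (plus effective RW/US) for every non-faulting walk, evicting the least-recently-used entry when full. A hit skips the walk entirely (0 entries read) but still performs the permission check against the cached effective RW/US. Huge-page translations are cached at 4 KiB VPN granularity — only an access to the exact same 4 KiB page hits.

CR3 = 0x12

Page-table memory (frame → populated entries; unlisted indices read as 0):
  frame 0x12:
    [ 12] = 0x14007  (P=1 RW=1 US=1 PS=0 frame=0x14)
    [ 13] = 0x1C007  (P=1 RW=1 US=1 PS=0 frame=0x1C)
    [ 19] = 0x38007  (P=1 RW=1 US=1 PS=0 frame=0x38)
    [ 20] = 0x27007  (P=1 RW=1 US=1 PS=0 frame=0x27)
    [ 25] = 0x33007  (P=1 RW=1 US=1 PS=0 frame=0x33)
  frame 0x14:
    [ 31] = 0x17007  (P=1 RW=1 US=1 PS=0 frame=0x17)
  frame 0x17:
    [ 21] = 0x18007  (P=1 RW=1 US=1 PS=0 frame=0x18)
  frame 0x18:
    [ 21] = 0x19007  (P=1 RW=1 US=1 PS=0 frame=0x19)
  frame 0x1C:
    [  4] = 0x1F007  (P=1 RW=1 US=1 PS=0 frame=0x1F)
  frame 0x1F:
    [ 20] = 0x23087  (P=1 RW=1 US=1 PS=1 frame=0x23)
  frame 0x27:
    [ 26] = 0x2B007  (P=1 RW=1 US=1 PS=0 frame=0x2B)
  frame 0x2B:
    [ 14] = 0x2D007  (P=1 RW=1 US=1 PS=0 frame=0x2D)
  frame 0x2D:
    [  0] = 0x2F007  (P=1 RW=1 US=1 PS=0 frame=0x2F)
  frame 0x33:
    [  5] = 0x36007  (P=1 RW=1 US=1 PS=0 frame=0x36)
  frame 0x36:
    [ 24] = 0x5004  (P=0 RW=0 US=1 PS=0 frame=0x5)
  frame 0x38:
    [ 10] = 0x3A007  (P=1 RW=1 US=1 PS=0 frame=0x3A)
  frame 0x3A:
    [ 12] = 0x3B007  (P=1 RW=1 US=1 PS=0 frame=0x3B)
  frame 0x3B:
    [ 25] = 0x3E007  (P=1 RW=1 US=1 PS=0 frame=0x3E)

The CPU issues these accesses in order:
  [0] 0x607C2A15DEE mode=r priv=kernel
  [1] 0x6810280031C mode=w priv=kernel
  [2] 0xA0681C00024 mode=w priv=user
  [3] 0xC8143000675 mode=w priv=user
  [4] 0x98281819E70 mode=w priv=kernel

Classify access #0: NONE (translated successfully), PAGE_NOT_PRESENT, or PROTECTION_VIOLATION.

Trace:
#0 VA=0x607C2A15DEE (r,kernel):
  [0] read 0x12 idx=12: raw=0x14007 flags P=1 W=1 U=1 S=0
  [1] read 0x14 idx=31: raw=0x17007 flags P=1 W=1 U=1 S=0
  [2] read 0x17 idx=21: raw=0x18007 flags P=1 W=1 U=1 S=0
  [3] read 0x18 idx=21: raw=0x19007 flags P=1 W=1 U=1 S=0
  → PA=0x19DEE  (4 entries read)
#1 VA=0x6810280031C (w,kernel):
  [0] read 0x12 idx=13: raw=0x1C007 flags P=1 W=1 U=1 S=0
  [1] read 0x1C idx=4: raw=0x1F007 flags P=1 W=1 U=1 S=0
  [2] read 0x1F idx=20: raw=0x23087 flags P=1 W=1 U=1 S=1
  → PA=0x2331C (huge @L2)  (3 entries read)
#2 VA=0xA0681C00024 (w,user):
  [0] read 0x12 idx=20: raw=0x27007 flags P=1 W=1 U=1 S=0
  [1] read 0x27 idx=26: raw=0x2B007 flags P=1 W=1 U=1 S=0
  [2] read 0x2B idx=14: raw=0x2D007 flags P=1 W=1 U=1 S=0
  [3] read 0x2D idx=0: raw=0x2F007 flags P=1 W=1 U=1 S=0
  → PA=0x2F024  (4 entries read)
#3 VA=0xC8143000675 (w,user):
  [0] read 0x12 idx=25: raw=0x33007 flags P=1 W=1 U=1 S=0
  [1] read 0x33 idx=5: raw=0x36007 flags P=1 W=1 U=1 S=0
  [2] read 0x36 idx=24: raw=0x5004 flags P=0 W=0 U=1 S=0
  → PAGE_NOT_PRESENT  (3 entries read)
#4 VA=0x98281819E70 (w,kernel):
  [0] read 0x12 idx=19: raw=0x38007 flags P=1 W=1 U=1 S=0
  [1] read 0x38 idx=10: raw=0x3A007 flags P=1 W=1 U=1 S=0
  [2] read 0x3A idx=12: raw=0x3B007 flags P=1 W=1 U=1 S=0
  [3] read 0x3B idx=25: raw=0x3E007 flags P=1 W=1 U=1 S=0
  → PA=0x3EE70  (4 entries read)

Access #0 fault: NONE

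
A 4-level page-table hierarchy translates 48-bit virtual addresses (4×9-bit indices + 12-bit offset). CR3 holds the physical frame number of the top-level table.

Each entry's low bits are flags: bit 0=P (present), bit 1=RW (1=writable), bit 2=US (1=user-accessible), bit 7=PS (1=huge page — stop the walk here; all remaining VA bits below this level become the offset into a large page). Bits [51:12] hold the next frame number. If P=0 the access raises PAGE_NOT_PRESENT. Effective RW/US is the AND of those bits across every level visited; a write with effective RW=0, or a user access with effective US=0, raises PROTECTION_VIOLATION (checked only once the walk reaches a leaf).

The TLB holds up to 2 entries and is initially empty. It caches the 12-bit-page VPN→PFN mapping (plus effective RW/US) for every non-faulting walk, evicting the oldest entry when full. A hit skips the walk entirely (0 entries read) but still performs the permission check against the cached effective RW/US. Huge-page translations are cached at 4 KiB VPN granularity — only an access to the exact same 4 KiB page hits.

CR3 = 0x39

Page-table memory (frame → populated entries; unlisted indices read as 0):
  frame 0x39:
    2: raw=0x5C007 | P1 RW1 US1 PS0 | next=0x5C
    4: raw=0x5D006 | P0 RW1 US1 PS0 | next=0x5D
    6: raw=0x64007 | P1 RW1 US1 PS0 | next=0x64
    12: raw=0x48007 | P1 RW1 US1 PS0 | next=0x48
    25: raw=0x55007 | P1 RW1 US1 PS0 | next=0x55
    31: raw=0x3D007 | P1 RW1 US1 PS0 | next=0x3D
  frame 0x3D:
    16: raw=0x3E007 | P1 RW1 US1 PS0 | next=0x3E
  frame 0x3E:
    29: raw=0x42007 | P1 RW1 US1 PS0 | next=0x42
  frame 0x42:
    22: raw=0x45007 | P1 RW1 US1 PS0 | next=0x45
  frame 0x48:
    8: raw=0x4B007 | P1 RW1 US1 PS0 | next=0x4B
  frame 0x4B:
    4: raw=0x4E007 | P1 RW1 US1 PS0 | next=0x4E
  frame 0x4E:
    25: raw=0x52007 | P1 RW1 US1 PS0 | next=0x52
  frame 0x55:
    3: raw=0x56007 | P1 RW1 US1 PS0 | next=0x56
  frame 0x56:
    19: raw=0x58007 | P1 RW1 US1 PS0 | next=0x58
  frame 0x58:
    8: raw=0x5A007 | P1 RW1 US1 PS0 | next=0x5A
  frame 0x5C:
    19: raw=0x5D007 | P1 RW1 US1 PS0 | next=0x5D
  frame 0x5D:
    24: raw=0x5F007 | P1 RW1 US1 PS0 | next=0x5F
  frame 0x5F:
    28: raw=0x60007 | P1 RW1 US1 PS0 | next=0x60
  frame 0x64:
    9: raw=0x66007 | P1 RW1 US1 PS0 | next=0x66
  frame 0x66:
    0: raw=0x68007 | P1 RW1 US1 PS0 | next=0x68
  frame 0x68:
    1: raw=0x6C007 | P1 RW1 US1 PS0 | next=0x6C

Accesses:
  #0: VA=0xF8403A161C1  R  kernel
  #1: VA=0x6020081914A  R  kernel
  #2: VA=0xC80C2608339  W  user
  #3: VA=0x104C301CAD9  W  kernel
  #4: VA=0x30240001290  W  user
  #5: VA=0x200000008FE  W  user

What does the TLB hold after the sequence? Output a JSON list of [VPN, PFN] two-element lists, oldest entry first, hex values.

Walk each access:
#0 VA=0xF8403A161C1 (r,kernel):
  L0: frame=0x39 idx=31 entry=0x3D007 [P=1 RW=1 US=1 PS=0]
  L1: frame=0x3D idx=16 entry=0x3E007 [P=1 RW=1 US=1 PS=0]
  L2: frame=0x3E idx=29 entry=0x42007 [P=1 RW=1 US=1 PS=0]
  L3: frame=0x42 idx=22 entry=0x45007 [P=1 RW=1 US=1 PS=0]
  → PA=0x451C1  (4 entries read)
#1 VA=0x6020081914A (r,kernel):
  L0: frame=0x39 idx=12 entry=0x48007 [P=1 RW=1 US=1 PS=0]
  L1: frame=0x48 idx=8 entry=0x4B007 [P=1 RW=1 US=1 PS=0]
  L2: frame=0x4B idx=4 entry=0x4E007 [P=1 RW=1 US=1 PS=0]
  L3: frame=0x4E idx=25 entry=0x52007 [P=1 RW=1 US=1 PS=0]
  → PA=0x5214A  (4 entries read)
#2 VA=0xC80C2608339 (w,user):
  L0: frame=0x39 idx=25 entry=0x55007 [P=1 RW=1 US=1 PS=0]
  L1: frame=0x55 idx=3 entry=0x56007 [P=1 RW=1 US=1 PS=0]
  L2: frame=0x56 idx=19 entry=0x58007 [P=1 RW=1 US=1 PS=0]
  L3: frame=0x58 idx=8 entry=0x5A007 [P=1 RW=1 US=1 PS=0]
  → PA=0x5A339  (4 entries read)
#3 VA=0x104C301CAD9 (w,kernel):
  L0: frame=0x39 idx=2 entry=0x5C007 [P=1 RW=1 US=1 PS=0]
  L1: frame=0x5C idx=19 entry=0x5D007 [P=1 RW=1 US=1 PS=0]
  L2: frame=0x5D idx=24 entry=0x5F007 [P=1 RW=1 US=1 PS=0]
  L3: frame=0x5F idx=28 entry=0x60007 [P=1 RW=1 US=1 PS=0]
  → PA=0x60AD9  (4 entries read)
#4 VA=0x30240001290 (w,user):
  L0: frame=0x39 idx=6 entry=0x64007 [P=1 RW=1 US=1 PS=0]
  L1: frame=0x64 idx=9 entry=0x66007 [P=1 RW=1 US=1 PS=0]
  L2: frame=0x66 idx=0 entry=0x68007 [P=1 RW=1 US=1 PS=0]
  L3: frame=0x68 idx=1 entry=0x6C007 [P=1 RW=1 US=1 PS=0]
  → PA=0x6C290  (4 entries read)
#5 VA=0x200000008FE (w,user):
  L0: frame=0x39 idx=4 entry=0x5D006 [P=0 RW=1 US=1 PS=0]
  → PAGE_NOT_PRESENT  (1 entries read)

TLB: [["0x104C301C", "0x60"], ["0x30240001", "0x6C"]]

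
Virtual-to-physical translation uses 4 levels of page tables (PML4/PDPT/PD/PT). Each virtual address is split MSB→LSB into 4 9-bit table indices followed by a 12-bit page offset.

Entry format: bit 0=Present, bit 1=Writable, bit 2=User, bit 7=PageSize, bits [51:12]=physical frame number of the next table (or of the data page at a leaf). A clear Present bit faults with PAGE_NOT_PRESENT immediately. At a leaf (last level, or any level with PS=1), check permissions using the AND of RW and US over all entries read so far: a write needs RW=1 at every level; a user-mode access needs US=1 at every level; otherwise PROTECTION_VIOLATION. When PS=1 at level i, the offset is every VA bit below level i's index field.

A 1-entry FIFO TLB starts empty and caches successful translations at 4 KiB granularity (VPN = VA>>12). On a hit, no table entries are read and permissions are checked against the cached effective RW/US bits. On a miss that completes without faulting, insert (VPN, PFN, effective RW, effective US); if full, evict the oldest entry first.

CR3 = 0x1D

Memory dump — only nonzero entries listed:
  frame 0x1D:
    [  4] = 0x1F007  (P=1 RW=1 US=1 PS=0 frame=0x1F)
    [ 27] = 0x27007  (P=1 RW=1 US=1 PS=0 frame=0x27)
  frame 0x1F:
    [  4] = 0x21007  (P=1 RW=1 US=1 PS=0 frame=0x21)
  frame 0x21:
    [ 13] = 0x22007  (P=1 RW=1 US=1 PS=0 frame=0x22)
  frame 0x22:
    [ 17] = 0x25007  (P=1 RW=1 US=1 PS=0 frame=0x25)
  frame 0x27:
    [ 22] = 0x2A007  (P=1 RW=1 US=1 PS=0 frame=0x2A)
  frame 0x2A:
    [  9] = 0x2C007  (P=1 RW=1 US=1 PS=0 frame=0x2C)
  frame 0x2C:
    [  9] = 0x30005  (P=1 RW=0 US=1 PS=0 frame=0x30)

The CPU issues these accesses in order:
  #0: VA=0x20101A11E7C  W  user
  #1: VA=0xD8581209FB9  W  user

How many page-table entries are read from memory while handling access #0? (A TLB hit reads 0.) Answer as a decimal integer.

Per-access translation:
#0 VA=0x20101A11E7C (w,user):
  L0 @0x1D[4] → 0x1F007  P=1,RW=1,US=1,PS=0
  L1 @0x1F[4] → 0x21007  P=1,RW=1,US=1,PS=0
  L2 @0x21[13] → 0x22007  P=1,RW=1,US=1,PS=0
  L3 @0x22[17] → 0x25007  P=1,RW=1,US=1,PS=0
  → PA=0x25E7C  (4 entries read)
#1 VA=0xD8581209FB9 (w,user):
  L0 @0x1D[27] → 0x27007  P=1,RW=1,US=1,PS=0
  L1 @0x27[22] → 0x2A007  P=1,RW=1,US=1,PS=0
  L2 @0x2A[9] → 0x2C007  P=1,RW=1,US=1,PS=0
  L3 @0x2C[9] → 0x30005  P=1,RW=0,US=1,PS=0
  ⇒ fault: PROTECTION_VIOLATION  — 4 lookups

Entries read for #0: 4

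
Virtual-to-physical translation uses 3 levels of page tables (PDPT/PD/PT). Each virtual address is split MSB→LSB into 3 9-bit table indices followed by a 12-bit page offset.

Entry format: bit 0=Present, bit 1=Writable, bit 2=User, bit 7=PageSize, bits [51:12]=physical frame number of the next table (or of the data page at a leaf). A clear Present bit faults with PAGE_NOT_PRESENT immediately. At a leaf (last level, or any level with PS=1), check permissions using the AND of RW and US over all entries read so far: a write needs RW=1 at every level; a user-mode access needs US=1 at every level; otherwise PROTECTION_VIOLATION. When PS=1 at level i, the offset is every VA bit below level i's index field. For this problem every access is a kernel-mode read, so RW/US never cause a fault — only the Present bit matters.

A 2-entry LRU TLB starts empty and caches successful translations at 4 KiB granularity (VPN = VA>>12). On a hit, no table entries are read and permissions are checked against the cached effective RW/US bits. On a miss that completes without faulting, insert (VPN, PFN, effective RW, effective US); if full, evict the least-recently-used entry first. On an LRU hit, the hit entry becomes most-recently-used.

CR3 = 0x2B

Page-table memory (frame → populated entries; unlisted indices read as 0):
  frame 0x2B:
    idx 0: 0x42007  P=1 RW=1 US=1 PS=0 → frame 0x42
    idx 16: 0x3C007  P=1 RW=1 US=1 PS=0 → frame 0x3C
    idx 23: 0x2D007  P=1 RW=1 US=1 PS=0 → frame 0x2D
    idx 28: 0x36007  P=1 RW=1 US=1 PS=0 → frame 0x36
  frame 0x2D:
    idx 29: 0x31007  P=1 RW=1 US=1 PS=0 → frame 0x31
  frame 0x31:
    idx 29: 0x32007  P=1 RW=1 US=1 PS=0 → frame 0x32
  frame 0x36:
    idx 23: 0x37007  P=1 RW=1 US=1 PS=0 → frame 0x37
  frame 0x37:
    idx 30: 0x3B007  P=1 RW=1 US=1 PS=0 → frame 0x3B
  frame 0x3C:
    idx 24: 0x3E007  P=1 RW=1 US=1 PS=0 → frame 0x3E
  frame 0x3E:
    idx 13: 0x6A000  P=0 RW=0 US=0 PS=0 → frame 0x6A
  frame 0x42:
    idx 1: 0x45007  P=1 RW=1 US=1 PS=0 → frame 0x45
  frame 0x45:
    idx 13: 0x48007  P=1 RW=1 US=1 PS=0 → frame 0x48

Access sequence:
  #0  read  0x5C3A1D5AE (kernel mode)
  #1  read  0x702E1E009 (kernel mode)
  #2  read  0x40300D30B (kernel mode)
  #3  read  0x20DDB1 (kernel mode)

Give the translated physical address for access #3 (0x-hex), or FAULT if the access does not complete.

Walk each access:
#0 VA=0x5C3A1D5AE (r,kernel):
  L0 @0x2B[23] → 0x2D007  P=1,RW=1,US=1,PS=0
  L1 @0x2D[29] → 0x31007  P=1,RW=1,US=1,PS=0
  L2 @0x31[29] → 0x32007  P=1,RW=1,US=1,PS=0
  → PA=0x325AE  (3 entries read)
#1 VA=0x702E1E009 (r,kernel):
  L0 @0x2B[28] → 0x36007  P=1,RW=1,US=1,PS=0
  L1 @0x36[23] → 0x37007  P=1,RW=1,US=1,PS=0
  L2 @0x37[30] → 0x3B007  P=1,RW=1,US=1,PS=0
  → PA=0x3B009  (3 entries read)
#2 VA=0x40300D30B (r,kernel):
  L0 @0x2B[16] → 0x3C007  P=1,RW=1,US=1,PS=0
  L1 @0x3C[24] → 0x3E007  P=1,RW=1,US=1,PS=0
  L2 @0x3E[13] → 0x6A000  P=0,RW=0,US=0,PS=0
  ⇒ fault: PAGE_NOT_PRESENT  — 3 lookups
#3 VA=0x20DDB1 (r,kernel):
  L0 @0x2B[0] → 0x42007  P=1,RW=1,US=1,PS=0
  L1 @0x42[1] → 0x45007  P=1,RW=1,US=1,PS=0
  L2 @0x45[13] → 0x48007  P=1,RW=1,US=1,PS=0
  → PA=0x48DB1  (3 entries read)

Access #3 PA: 0x48DB1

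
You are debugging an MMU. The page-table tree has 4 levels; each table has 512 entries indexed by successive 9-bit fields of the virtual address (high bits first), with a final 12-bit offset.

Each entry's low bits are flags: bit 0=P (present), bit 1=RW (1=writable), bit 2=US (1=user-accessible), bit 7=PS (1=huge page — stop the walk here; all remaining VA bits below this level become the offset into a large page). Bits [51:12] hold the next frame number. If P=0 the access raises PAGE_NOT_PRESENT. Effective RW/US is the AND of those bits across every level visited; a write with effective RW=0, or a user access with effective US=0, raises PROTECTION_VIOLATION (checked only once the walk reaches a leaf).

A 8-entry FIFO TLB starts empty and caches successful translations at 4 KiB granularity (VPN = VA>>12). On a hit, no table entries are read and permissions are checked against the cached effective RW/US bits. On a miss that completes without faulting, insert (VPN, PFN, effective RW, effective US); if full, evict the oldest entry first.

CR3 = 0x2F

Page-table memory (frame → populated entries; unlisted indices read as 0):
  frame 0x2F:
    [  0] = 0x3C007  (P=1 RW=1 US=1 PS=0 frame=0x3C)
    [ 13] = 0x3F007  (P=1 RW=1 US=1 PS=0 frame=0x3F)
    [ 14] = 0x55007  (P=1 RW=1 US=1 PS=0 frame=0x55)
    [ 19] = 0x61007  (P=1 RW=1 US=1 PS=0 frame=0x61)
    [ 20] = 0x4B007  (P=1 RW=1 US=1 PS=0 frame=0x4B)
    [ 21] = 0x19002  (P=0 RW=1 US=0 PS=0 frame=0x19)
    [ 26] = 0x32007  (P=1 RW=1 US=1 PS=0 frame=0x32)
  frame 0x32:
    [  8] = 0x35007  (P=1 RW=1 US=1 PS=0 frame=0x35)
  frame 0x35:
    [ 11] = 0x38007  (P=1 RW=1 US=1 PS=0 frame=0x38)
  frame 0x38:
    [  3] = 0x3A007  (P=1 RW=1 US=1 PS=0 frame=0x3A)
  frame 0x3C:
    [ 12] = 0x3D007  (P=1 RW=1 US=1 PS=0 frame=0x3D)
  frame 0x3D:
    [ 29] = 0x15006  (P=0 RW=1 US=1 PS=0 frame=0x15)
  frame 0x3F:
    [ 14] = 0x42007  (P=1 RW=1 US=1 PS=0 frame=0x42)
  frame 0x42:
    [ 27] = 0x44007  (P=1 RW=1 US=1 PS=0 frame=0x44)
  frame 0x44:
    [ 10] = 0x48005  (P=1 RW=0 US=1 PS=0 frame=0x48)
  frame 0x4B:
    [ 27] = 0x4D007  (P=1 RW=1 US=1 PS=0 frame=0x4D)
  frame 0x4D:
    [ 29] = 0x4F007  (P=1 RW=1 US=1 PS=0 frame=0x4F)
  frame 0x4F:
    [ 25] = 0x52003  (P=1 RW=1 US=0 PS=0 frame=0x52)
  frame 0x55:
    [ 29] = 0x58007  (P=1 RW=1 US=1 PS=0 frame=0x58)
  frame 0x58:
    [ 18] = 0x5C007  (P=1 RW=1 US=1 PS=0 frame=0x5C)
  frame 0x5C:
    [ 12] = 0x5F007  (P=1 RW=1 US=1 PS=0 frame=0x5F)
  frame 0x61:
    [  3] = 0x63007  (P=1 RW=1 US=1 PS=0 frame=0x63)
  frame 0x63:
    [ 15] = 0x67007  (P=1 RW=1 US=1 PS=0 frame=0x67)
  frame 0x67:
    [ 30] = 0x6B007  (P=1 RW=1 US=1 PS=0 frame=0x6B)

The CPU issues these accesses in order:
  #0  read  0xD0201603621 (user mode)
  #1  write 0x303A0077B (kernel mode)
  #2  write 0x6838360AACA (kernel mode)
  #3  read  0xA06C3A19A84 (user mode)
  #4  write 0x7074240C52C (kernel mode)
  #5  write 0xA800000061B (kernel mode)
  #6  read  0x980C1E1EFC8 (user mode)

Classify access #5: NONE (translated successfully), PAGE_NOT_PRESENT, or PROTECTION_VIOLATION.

Trace:
#0 VA=0xD0201603621 (r,user):
  L0: frame=0x2F idx=26 entry=0x32007 [P=1 RW=1 US=1 PS=0]
  L1: frame=0x32 idx=8 entry=0x35007 [P=1 RW=1 US=1 PS=0]
  L2: frame=0x35 idx=11 entry=0x38007 [P=1 RW=1 US=1 PS=0]
  L3: frame=0x38 idx=3 entry=0x3A007 [P=1 RW=1 US=1 PS=0]
  ⇒ phys 0x3A621  [4 reads]
#1 VA=0x303A0077B (w,kernel):
  L0: frame=0x2F idx=0 entry=0x3C007 [P=1 RW=1 US=1 PS=0]
  L1: frame=0x3C idx=12 entry=0x3D007 [P=1 RW=1 US=1 PS=0]
  L2: frame=0x3D idx=29 entry=0x15006 [P=0 RW=1 US=1 PS=0]
  → PAGE_NOT_PRESENT  (3 entries read)
#2 VA=0x6838360AACA (w,kernel):
  L0: frame=0x2F idx=13 entry=0x3F007 [P=1 RW=1 US=1 PS=0]
  L1: frame=0x3F idx=14 entry=0x42007 [P=1 RW=1 US=1 PS=0]
  L2: frame=0x42 idx=27 entry=0x44007 [P=1 RW=1 US=1 PS=0]
  L3: frame=0x44 idx=10 entry=0x48005 [P=1 RW=0 US=1 PS=0]
  → PROTECTION_VIOLATION  (4 entries read)
#3 VA=0xA06C3A19A84 (r,user):
  L0: frame=0x2F idx=20 entry=0x4B007 [P=1 RW=1 US=1 PS=0]
  L1: frame=0x4B idx=27 entry=0x4D007 [P=1 RW=1 US=1 PS=0]
  L2: frame=0x4D idx=29 entry=0x4F007 [P=1 RW=1 US=1 PS=0]
  L3: frame=0x4F idx=25 entry=0x52003 [P=1 RW=1 US=0 PS=0]
  → PROTECTION_VIOLATION  (4 entries read)
#4 VA=0x7074240C52C (w,kernel):
  L0: frame=0x2F idx=14 entry=0x55007 [P=1 RW=1 US=1 PS=0]
  L1: frame=0x55 idx=29 entry=0x58007 [P=1 RW=1 US=1 PS=0]
  L2: frame=0x58 idx=18 entry=0x5C007 [P=1 RW=1 US=1 PS=0]
  L3: frame=0x5C idx=12 entry=0x5F007 [P=1 RW=1 US=1 PS=0]
  ⇒ phys 0x5F52C  [4 reads]
#5 VA=0xA800000061B (w,kernel):
  L0: frame=0x2F idx=21 entry=0x19002 [P=0 RW=1 US=0 PS=0]
  → PAGE_NOT_PRESENT  (1 entries read)
#6 VA=0x980C1E1EFC8 (r,user):
  L0: frame=0x2F idx=19 entry=0x61007 [P=1 RW=1 US=1 PS=0]
  L1: frame=0x61 idx=3 entry=0x63007 [P=1 RW=1 US=1 PS=0]
  L2: frame=0x63 idx=15 entry=0x67007 [P=1 RW=1 US=1 PS=0]
  L3: frame=0x67 idx=30 entry=0x6B007 [P=1 RW=1 US=1 PS=0]
  ⇒ phys 0x6BFC8  [4 reads]

Access #5 fault: PAGE_NOT_PRESENT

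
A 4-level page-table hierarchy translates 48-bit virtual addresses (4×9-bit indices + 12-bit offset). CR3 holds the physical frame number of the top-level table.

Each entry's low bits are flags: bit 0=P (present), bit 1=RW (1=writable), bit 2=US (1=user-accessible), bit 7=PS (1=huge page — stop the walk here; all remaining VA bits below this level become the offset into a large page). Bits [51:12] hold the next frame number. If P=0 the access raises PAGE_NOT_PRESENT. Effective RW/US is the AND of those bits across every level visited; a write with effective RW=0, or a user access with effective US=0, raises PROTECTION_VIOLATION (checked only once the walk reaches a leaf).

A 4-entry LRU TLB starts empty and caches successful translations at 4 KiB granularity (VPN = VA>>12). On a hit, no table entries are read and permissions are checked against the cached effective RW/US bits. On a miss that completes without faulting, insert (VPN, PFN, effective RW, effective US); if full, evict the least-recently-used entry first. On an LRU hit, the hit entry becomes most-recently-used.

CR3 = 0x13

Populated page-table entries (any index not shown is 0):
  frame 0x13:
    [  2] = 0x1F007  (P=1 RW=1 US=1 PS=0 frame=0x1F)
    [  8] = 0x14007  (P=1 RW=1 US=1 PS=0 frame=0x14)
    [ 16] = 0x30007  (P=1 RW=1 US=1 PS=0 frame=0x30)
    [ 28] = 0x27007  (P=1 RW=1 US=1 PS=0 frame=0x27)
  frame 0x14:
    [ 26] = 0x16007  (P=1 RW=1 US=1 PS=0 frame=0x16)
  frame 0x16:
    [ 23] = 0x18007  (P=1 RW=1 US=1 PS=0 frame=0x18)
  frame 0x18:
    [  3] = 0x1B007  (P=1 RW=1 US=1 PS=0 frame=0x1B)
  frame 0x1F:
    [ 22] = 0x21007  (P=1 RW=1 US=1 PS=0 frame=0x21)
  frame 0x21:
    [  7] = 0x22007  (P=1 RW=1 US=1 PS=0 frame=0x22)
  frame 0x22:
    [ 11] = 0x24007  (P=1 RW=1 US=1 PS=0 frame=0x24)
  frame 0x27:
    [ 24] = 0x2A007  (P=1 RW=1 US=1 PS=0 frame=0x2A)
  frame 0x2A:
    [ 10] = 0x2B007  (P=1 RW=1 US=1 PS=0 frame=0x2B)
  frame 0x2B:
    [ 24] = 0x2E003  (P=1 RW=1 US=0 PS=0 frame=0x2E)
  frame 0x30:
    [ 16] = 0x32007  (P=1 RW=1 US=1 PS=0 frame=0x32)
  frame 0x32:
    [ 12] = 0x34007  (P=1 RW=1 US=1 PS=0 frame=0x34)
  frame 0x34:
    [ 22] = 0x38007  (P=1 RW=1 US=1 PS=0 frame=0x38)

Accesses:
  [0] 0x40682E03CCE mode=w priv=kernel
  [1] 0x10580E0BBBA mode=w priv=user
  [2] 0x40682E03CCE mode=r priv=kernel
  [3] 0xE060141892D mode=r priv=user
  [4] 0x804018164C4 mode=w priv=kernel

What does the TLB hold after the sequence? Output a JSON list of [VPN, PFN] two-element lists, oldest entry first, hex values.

Per-access translation:
#0 VA=0x40682E03CCE (w,kernel):
  L0: frame=0x13 idx=8 entry=0x14007 [P=1 RW=1 US=1 PS=0]
  L1: frame=0x14 idx=26 entry=0x16007 [P=1 RW=1 US=1 PS=0]
  L2: frame=0x16 idx=23 entry=0x18007 [P=1 RW=1 US=1 PS=0]
  L3: frame=0x18 idx=3 entry=0x1B007 [P=1 RW=1 US=1 PS=0]
  ⇒ phys 0x1BCCE  [4 reads]
#1 VA=0x10580E0BBBA (w,user):
  L0: frame=0x13 idx=2 entry=0x1F007 [P=1 RW=1 US=1 PS=0]
  L1: frame=0x1F idx=22 entry=0x21007 [P=1 RW=1 US=1 PS=0]
  L2: frame=0x21 idx=7 entry=0x22007 [P=1 RW=1 US=1 PS=0]
  L3: frame=0x22 idx=11 entry=0x24007 [P=1 RW=1 US=1 PS=0]
  ⇒ phys 0x24BBA  [4 reads]
#2 VA=0x40682E03CCE (r,kernel):
  TLB hit vpn=0x40682E03 → PA=0x1BCCE
#3 VA=0xE060141892D (r,user):
  L0: frame=0x13 idx=28 entry=0x27007 [P=1 RW=1 US=1 PS=0]
  L1: frame=0x27 idx=24 entry=0x2A007 [P=1 RW=1 US=1 PS=0]
  L2: frame=0x2A idx=10 entry=0x2B007 [P=1 RW=1 US=1 PS=0]
  L3: frame=0x2B idx=24 entry=0x2E003 [P=1 RW=1 US=0 PS=0]
  ⇒ fault: PROTECTION_VIOLATION  — 4 lookups
#4 VA=0x804018164C4 (w,kernel):
  L0: frame=0x13 idx=16 entry=0x30007 [P=1 RW=1 US=1 PS=0]
  L1: frame=0x30 idx=16 entry=0x32007 [P=1 RW=1 US=1 PS=0]
  L2: frame=0x32 idx=12 entry=0x34007 [P=1 RW=1 US=1 PS=0]
  L3: frame=0x34 idx=22 entry=0x38007 [P=1 RW=1 US=1 PS=0]
  ⇒ phys 0x384C4  [4 reads]

TLB: [["0x10580E0B", "0x24"], ["0x40682E03", "0x1B"], ["0x80401816", "0x38"]]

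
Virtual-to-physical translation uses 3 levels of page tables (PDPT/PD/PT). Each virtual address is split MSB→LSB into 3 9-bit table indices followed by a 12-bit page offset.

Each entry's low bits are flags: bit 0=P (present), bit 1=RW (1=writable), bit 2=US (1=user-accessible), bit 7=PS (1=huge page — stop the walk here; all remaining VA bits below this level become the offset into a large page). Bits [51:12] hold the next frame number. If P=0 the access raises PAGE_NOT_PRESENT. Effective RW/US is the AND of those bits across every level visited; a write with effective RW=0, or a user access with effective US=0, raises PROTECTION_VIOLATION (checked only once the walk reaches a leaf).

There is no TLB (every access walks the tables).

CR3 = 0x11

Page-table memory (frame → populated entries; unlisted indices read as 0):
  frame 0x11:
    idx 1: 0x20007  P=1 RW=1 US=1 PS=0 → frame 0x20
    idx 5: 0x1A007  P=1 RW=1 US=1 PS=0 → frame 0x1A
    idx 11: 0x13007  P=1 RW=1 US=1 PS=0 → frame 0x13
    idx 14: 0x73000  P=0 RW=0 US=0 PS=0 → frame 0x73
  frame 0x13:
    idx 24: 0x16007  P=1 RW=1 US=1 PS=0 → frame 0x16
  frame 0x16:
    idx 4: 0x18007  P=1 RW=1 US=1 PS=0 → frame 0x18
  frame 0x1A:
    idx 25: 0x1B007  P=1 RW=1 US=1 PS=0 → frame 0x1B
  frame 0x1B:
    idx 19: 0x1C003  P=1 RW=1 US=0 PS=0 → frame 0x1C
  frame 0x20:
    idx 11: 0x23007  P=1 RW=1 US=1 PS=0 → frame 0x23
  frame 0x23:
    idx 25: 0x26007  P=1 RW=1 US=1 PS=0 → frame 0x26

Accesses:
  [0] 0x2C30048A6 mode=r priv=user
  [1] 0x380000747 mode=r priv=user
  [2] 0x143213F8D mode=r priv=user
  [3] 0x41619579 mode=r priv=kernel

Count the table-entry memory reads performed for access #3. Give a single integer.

Walk each access:
#0 VA=0x2C30048A6 (r,user):
  lvl0: tbl 0x11, slot 11 ⇒ 0x13007 (P1/RW1/US1/PS0)
  lvl1: tbl 0x13, slot 24 ⇒ 0x16007 (P1/RW1/US1/PS0)
  lvl2: tbl 0x16, slot 4 ⇒ 0x18007 (P1/RW1/US1/PS0)
  ⇒ phys 0x188A6  [3 reads]
#1 VA=0x380000747 (r,user):
  lvl0: tbl 0x11, slot 14 ⇒ 0x73000 (P0/RW0/US0/PS0)
  → PAGE_NOT_PRESENT  (1 entries read)
#2 VA=0x143213F8D (r,user):
  lvl0: tbl 0x11, slot 5 ⇒ 0x1A007 (P1/RW1/US1/PS0)
  lvl1: tbl 0x1A, slot 25 ⇒ 0x1B007 (P1/RW1/US1/PS0)
  lvl2: tbl 0x1B, slot 19 ⇒ 0x1C003 (P1/RW1/US0/PS0)
  → PROTECTION_VIOLATION  (3 entries read)
#3 VA=0x41619579 (r,kernel):
  lvl0: tbl 0x11, slot 1 ⇒ 0x20007 (P1/RW1/US1/PS0)
  lvl1: tbl 0x20, slot 11 ⇒ 0x23007 (P1/RW1/US1/PS0)
  lvl2: tbl 0x23, slot 25 ⇒ 0x26007 (P1/RW1/US1/PS0)
  ⇒ phys 0x26579  [3 reads]

Entries read for #3: 3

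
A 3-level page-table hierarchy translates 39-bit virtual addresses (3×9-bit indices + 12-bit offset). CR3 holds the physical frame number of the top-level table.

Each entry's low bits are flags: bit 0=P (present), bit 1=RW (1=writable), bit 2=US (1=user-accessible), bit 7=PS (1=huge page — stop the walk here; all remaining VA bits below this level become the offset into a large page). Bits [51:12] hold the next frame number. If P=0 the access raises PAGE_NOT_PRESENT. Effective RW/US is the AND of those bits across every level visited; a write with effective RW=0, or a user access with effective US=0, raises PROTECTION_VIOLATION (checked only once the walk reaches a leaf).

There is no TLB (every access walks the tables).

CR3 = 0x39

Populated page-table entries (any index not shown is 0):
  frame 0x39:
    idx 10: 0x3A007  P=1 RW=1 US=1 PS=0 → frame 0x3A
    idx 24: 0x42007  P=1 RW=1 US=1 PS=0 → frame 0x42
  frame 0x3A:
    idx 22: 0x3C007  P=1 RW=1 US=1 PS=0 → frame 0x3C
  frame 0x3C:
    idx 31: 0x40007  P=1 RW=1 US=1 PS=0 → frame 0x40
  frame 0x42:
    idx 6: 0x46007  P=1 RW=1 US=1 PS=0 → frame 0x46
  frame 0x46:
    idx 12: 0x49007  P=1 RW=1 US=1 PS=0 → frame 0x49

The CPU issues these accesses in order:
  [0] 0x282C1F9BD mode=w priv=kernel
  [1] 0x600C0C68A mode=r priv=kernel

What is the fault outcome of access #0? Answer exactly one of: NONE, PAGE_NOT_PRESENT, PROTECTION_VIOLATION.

Per-access translation:
#0 VA=0x282C1F9BD (w,kernel):
  L0: frame=0x39 idx=10 entry=0x3A007 [P=1 RW=1 US=1 PS=0]
  L1: frame=0x3A idx=22 entry=0x3C007 [P=1 RW=1 US=1 PS=0]
  L2: frame=0x3C idx=31 entry=0x40007 [P=1 RW=1 US=1 PS=0]
  ✓ 0x409BD  — 3 lookups
#1 VA=0x600C0C68A (r,kernel):
  L0: frame=0x39 idx=24 entry=0x42007 [P=1 RW=1 US=1 PS=0]
  L1: frame=0x42 idx=6 entry=0x46007 [P=1 RW=1 US=1 PS=0]
  L2: frame=0x46 idx=12 entry=0x49007 [P=1 RW=1 US=1 PS=0]
  ✓ 0x4968A  — 3 lookups

Access #0 fault: NONE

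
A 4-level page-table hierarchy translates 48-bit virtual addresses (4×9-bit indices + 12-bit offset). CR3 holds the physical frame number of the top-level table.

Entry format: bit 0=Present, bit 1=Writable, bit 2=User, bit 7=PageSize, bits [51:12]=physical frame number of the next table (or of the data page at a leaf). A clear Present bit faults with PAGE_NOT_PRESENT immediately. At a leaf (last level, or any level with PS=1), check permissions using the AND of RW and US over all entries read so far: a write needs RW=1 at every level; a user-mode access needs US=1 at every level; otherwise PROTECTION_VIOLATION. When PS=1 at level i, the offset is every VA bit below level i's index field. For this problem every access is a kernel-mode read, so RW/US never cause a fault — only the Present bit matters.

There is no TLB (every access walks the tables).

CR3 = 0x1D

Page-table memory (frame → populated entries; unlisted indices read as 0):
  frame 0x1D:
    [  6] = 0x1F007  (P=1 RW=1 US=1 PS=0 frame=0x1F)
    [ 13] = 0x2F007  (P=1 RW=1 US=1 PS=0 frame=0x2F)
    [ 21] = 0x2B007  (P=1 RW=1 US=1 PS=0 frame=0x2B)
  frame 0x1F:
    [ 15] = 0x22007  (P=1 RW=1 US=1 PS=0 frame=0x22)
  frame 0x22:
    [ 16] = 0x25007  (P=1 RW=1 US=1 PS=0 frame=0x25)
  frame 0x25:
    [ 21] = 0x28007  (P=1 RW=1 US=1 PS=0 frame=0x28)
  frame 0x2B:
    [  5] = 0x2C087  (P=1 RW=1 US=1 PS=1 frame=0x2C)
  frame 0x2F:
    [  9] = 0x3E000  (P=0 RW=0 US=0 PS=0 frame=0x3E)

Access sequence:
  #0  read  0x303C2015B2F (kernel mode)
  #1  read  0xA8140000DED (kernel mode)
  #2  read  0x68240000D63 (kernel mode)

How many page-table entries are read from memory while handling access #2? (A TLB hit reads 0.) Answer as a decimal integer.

Per-access translation:
#0 VA=0x303C2015B2F (r,kernel):
  L0: frame=0x1D idx=6 entry=0x1F007 [P=1 RW=1 US=1 PS=0]
  L1: frame=0x1F idx=15 entry=0x22007 [P=1 RW=1 US=1 PS=0]
  L2: frame=0x22 idx=16 entry=0x25007 [P=1 RW=1 US=1 PS=0]
  L3: frame=0x25 idx=21 entry=0x28007 [P=1 RW=1 US=1 PS=0]
  ⇒ phys 0x28B2F  [4 reads]
#1 VA=0xA8140000DED (r,kernel):
  L0: frame=0x1D idx=21 entry=0x2B007 [P=1 RW=1 US=1 PS=0]
  L1: frame=0x2B idx=5 entry=0x2C087 [P=1 RW=1 US=1 PS=1]
  ⇒ phys 0x2CDED (huge @L1)  [2 reads]
#2 VA=0x68240000D63 (r,kernel):
  L0: frame=0x1D idx=13 entry=0x2F007 [P=1 RW=1 US=1 PS=0]
  L1: frame=0x2F idx=9 entry=0x3E000 [P=0 RW=0 US=0 PS=0]
  ⇒ fault: PAGE_NOT_PRESENT  — 2 lookups

Entries read for #2: 2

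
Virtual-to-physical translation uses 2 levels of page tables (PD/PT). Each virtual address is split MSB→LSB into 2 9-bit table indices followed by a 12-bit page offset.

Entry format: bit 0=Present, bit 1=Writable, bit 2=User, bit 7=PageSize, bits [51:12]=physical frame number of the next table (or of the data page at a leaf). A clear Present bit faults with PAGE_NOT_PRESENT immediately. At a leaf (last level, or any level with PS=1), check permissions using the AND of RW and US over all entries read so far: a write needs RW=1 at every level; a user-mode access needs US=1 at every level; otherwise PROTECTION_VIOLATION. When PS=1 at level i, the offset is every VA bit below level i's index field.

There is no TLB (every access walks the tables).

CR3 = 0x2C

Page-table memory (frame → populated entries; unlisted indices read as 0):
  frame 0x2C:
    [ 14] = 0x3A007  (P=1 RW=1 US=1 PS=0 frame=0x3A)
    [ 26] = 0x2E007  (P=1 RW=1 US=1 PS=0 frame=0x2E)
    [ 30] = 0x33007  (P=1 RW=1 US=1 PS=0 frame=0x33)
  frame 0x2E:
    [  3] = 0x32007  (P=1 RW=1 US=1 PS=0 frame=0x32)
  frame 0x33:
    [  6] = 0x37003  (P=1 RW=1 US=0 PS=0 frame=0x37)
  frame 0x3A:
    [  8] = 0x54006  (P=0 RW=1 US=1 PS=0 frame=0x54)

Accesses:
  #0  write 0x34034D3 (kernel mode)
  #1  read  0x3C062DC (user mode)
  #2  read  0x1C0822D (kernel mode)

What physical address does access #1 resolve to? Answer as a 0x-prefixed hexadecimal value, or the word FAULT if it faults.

Per-access translation:
#0 VA=0x34034D3 (w,kernel):
  L0: frame=0x2C idx=26 entry=0x2E007 [P=1 RW=1 US=1 PS=0]
  L1: frame=0x2E idx=3 entry=0x32007 [P=1 RW=1 US=1 PS=0]
  ✓ 0x324D3  — 2 lookups
#1 VA=0x3C062DC (r,user):
  L0: frame=0x2C idx=30 entry=0x33007 [P=1 RW=1 US=1 PS=0]
  L1: frame=0x33 idx=6 entry=0x37003 [P=1 RW=1 US=0 PS=0]
  ✗ PROTECTION_VIOLATION  [2 reads]
#2 VA=0x1C0822D (r,kernel):
  L0: frame=0x2C idx=14 entry=0x3A007 [P=1 RW=1 US=1 PS=0]
  L1: frame=0x3A idx=8 entry=0x54006 [P=0 RW=1 US=1 PS=0]
  ✗ PAGE_NOT_PRESENT  [2 reads]

Access #1 PA: FAULT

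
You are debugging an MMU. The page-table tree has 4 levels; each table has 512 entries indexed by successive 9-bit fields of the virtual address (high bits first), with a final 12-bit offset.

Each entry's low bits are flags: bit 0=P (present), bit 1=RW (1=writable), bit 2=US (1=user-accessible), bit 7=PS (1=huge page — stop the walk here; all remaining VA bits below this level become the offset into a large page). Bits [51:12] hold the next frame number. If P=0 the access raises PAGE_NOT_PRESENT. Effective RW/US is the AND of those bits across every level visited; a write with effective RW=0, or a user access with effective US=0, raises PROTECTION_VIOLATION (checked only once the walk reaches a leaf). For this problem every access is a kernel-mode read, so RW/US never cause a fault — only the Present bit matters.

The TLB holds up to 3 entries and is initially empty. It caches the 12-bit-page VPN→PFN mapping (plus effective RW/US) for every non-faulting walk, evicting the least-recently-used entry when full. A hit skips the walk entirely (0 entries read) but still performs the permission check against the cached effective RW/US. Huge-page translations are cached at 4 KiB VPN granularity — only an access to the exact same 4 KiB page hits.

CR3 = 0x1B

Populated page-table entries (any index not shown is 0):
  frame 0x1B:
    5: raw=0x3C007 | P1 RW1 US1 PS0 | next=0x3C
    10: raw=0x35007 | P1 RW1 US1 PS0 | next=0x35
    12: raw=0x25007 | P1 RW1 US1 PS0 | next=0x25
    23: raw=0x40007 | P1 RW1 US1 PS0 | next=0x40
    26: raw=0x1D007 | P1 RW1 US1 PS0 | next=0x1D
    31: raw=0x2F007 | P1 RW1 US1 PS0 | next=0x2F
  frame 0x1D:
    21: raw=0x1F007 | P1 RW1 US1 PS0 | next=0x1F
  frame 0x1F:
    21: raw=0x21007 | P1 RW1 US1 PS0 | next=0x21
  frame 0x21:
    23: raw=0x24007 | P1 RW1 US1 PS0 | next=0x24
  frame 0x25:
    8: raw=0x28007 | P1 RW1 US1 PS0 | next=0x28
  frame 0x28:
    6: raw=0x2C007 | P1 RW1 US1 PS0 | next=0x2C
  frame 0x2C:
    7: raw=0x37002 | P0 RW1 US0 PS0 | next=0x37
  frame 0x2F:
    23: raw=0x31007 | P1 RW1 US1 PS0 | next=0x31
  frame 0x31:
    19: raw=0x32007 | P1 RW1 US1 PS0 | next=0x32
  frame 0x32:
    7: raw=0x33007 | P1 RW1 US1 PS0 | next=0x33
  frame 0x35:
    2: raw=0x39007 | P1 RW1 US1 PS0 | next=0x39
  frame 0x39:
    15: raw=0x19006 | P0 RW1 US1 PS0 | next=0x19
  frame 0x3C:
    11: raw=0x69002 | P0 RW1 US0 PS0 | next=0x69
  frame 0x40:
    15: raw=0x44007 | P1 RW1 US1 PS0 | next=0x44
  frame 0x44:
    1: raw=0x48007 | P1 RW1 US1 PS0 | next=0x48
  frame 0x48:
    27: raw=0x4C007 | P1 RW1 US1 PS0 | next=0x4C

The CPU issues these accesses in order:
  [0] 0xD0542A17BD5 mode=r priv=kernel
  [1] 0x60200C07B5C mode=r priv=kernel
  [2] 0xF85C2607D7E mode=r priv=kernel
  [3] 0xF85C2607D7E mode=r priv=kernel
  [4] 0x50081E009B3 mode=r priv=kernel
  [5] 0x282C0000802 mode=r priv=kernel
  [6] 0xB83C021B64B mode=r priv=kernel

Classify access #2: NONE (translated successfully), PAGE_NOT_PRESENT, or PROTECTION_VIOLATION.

Trace:
#0 VA=0xD0542A17BD5 (r,kernel):
  L0: frame=0x1B idx=26 entry=0x1D007 [P=1 RW=1 US=1 PS=0]
  L1: frame=0x1D idx=21 entry=0x1F007 [P=1 RW=1 US=1 PS=0]
  L2: frame=0x1F idx=21 entry=0x21007 [P=1 RW=1 US=1 PS=0]
  L3: frame=0x21 idx=23 entry=0x24007 [P=1 RW=1 US=1 PS=0]
  → PA=0x24BD5  (4 entries read)
#1 VA=0x60200C07B5C (r,kernel):
  L0: frame=0x1B idx=12 entry=0x25007 [P=1 RW=1 US=1 PS=0]
  L1: frame=0x25 idx=8 entry=0x28007 [P=1 RW=1 US=1 PS=0]
  L2: frame=0x28 idx=6 entry=0x2C007 [P=1 RW=1 US=1 PS=0]
  L3: frame=0x2C idx=7 entry=0x37002 [P=0 RW=1 US=0 PS=0]
  ✗ PAGE_NOT_PRESENT  [4 reads]
#2 VA=0xF85C2607D7E (r,kernel):
  L0: frame=0x1B idx=31 entry=0x2F007 [P=1 RW=1 US=1 PS=0]
  L1: frame=0x2F idx=23 entry=0x31007 [P=1 RW=1 US=1 PS=0]
  L2: frame=0x31 idx=19 entry=0x32007 [P=1 RW=1 US=1 PS=0]
  L3: frame=0x32 idx=7 entry=0x33007 [P=1 RW=1 US=1 PS=0]
  → PA=0x33D7E  (4 entries read)
#3 VA=0xF85C2607D7E (r,kernel):
  TLB hit vpn=0xF85C2607 → PA=0x33D7E
#4 VA=0x50081E009B3 (r,kernel):
  L0: frame=0x1B idx=10 entry=0x35007 [P=1 RW=1 US=1 PS=0]
  L1: frame=0x35 idx=2 entry=0x39007 [P=1 RW=1 US=1 PS=0]
  L2: frame=0x39 idx=15 entry=0x19006 [P=0 RW=1 US=1 PS=0]
  ✗ PAGE_NOT_PRESENT  [3 reads]
#5 VA=0x282C0000802 (r,kernel):
  L0: frame=0x1B idx=5 entry=0x3C007 [P=1 RW=1 US=1 PS=0]
  L1: frame=0x3C idx=11 entry=0x69002 [P=0 RW=1 US=0 PS=0]
  ✗ PAGE_NOT_PRESENT  [2 reads]
#6 VA=0xB83C021B64B (r,kernel):
  L0: frame=0x1B idx=23 entry=0x40007 [P=1 RW=1 US=1 PS=0]
  L1: frame=0x40 idx=15 entry=0x44007 [P=1 RW=1 US=1 PS=0]
  L2: frame=0x44 idx=1 entry=0x48007 [P=1 RW=1 US=1 PS=0]
  L3: frame=0x48 idx=27 entry=0x4C007 [P=1 RW=1 US=1 PS=0]
  → PA=0x4C64B  (4 entries read)

Access #2 fault: NONE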